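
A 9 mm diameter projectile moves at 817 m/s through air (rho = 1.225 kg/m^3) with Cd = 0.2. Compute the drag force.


A = pi*(d/2)^2 = pi*(9/2000)^2 = 6.36173e-05 m^2
Fd = 0.5*Cd*rho*A*v^2 = 0.5*0.2*1.225*6.36173e-05*817^2 = 5.202 N

5.202 N


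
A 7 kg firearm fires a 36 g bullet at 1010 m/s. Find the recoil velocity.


v_recoil = m_p * v_p / m_gun = 0.036 * 1010 / 7 = 5.194 m/s

5.194 m/s


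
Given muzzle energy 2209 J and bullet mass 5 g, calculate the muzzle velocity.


v = sqrt(2*E/m) = sqrt(2*2209/0.005) = 940 m/s

940 m/s


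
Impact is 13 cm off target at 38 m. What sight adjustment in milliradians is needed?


1 mrad subtends 1 cm per 10 m of range, so adj = error_cm / (dist_m / 10) = 13 / (38/10) = 3.421 mrad

3.421 mrad


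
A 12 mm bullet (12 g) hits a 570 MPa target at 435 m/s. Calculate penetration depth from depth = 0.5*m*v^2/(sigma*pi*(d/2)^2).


A = pi*(d/2)^2 = pi*(12/2)^2 = 113.097 mm^2
E = 0.5*m*v^2 = 0.5*0.012*435^2 = 1135.35 J
depth = E/(sigma*A) = 1135.35 J / (570 MPa * 113.097 mm^2) = 1135.35/(570 * 113.097) m = 0.0176118 m ≈ 17.61 mm

17.61 mm


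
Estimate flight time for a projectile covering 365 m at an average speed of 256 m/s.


t = d/v = 365/256 = 1.426 s

1.426 s


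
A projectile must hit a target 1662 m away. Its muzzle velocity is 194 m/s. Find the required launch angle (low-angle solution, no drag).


sin(2*theta) = R*g/v0^2 = 1662*9.81/194^2 = 0.433208, theta = arcsin(0.433208)/2 = 12.84°

12.84 degrees


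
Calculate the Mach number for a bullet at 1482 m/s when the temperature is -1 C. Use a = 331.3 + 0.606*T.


a = 331.3 + 0.606*(-1) = 330.694 m/s
M = v/a = 1482/330.694 = 4.481

4.481


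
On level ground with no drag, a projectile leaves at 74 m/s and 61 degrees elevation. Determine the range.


R = v0^2 * sin(2*theta) / g = 74^2 * sin(2*61°) / 9.81 = 473.4 m

473.4 m


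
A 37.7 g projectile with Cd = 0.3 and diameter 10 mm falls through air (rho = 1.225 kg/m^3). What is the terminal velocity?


A = pi*(d/2)^2 = pi*(10/2000)^2 = 7.85398e-05 m^2
vt = sqrt(2mg/(Cd*rho*A)) = sqrt(2*0.0377*9.81/(0.3 * 1.225 * 7.85398e-05)) = 160.1 m/s

160.1 m/s


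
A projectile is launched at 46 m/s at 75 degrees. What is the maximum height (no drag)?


H = (v0*sin(theta))^2 / (2g) = (46*sin(75°))^2 / (2*9.81) = 100.6 m

100.6 m


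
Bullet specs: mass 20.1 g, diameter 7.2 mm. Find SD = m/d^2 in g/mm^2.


SD = m/d^2 = 20.1/7.2^2 = 0.3877 g/mm^2

0.3877 g/mm^2


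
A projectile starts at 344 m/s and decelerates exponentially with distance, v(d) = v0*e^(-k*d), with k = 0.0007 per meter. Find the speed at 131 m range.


v = v0*exp(-k*d) = 344*exp(-0.0007*131) = 313.9 m/s

313.9 m/s


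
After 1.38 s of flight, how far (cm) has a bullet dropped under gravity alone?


drop = 0.5*g*t^2 = 0.5*9.81*1.38^2 = 9.34108 m ≈ 934.1 cm

934.1 cm


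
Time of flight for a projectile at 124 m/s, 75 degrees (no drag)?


T = 2*v0*sin(theta)/g = 2*124*sin(75°)/9.81 = 24.42 s

24.42 s


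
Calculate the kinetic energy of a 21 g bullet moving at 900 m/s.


E = 0.5*m*v^2 = 0.5*0.021*900^2 = 8505 J

8505 J


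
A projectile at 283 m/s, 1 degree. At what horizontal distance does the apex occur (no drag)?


R = v0^2*sin(2*theta)/g = 283^2*sin(2*1°)/9.81 = 284.92 m
apex_dist = R/2 = 284.92/2 = 142.5 m

142.5 m


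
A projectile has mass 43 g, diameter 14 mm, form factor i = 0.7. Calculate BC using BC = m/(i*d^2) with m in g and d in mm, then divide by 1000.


BC = m/(i*d^2*1000) = 43/(0.7 * 14^2 * 1000) = 0.0003134

0.0003134


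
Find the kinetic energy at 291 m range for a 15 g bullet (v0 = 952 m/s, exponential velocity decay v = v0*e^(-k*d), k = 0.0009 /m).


v = v0*exp(-k*d) = 952*exp(-0.0009*291) = 732.648 m/s
E = 0.5*m*v^2 = 0.5*0.015*732.648^2 = 4026 J

4026 J


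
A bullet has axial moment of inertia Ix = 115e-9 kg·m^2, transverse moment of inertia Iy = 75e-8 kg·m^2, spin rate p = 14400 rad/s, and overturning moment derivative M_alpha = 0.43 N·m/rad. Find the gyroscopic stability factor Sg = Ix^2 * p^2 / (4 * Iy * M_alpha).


Sg = Ix^2 * p^2 / (4 * Iy * M_alpha) = (115e-9)^2 * 14400^2 / (4 * 75e-8 * 0.43) = 2.126

2.126


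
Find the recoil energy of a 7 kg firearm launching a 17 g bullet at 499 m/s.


v_r = m_p*v_p/m_gun = 0.017*499/7 = 1.21186 m/s, E_r = 0.5*m_gun*v_r^2 = 0.5*7*1.21186^2 = 5.14 J

5.14 J


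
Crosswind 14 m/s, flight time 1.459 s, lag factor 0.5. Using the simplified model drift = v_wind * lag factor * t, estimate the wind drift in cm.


drift = v_wind * lag * t = 14 * 0.5 * 1.459 = 10.213 m ≈ 1021 cm

1021 cm


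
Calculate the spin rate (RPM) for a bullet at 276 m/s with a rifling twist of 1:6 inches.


twist_m = 6*0.0254 = 0.1524 m
spin = v/twist = 276/0.1524 = 1811.024 rev/s
RPM = spin*60 = 1811.024*60 ≈ 108661 RPM

108661 RPM


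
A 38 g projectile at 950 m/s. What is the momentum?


p = m*v = 0.038*950 = 36.1 kg·m/s

36.1 kg·m/s


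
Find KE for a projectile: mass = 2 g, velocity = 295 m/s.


E = 0.5*m*v^2 = 0.5*0.002*295^2 = 87.03 J

87.03 J


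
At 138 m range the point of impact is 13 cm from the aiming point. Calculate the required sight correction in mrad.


1 mrad subtends 1 cm per 10 m of range, so adj = error_cm / (dist_m / 10) = 13 / (138/10) = 0.942 mrad

0.942 mrad


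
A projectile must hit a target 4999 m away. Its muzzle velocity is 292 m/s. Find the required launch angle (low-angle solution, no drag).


sin(2*theta) = R*g/v0^2 = 4999*9.81/292^2 = 0.575157, theta = arcsin(0.575157)/2 = 17.56°

17.56 degrees


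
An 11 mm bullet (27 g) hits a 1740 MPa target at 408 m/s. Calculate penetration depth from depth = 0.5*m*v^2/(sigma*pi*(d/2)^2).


A = pi*(d/2)^2 = pi*(11/2)^2 = 95.0332 mm^2
E = 0.5*m*v^2 = 0.5*0.027*408^2 = 2247.26 J
depth = E/(sigma*A) = 2247.26 J / (1740 MPa * 95.0332 mm^2) = 2247.26/(1740 * 95.0332) m = 0.0135903 m ≈ 13.59 mm

13.59 mm


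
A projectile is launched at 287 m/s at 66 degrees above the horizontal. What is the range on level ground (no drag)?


R = v0^2 * sin(2*theta) / g = 287^2 * sin(2*66°) / 9.81 = 6240 m

6240 m


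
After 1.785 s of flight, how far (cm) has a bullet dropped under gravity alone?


drop = 0.5*g*t^2 = 0.5*9.81*1.785^2 = 15.6284 m ≈ 1563 cm

1563 cm


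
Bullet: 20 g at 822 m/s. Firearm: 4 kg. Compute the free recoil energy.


v_r = m_p*v_p/m_gun = 0.02*822/4 = 4.11 m/s, E_r = 0.5*m_gun*v_r^2 = 0.5*4*4.11^2 = 33.78 J

33.78 J


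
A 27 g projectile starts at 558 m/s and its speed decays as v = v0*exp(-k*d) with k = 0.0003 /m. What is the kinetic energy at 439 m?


v = v0*exp(-k*d) = 558*exp(-0.0003*439) = 489.145 m/s
E = 0.5*m*v^2 = 0.5*0.027*489.145^2 = 3230 J

3230 J


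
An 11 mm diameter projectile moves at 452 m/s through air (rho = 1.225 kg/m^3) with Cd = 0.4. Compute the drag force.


A = pi*(d/2)^2 = pi*(11/2000)^2 = 9.50332e-05 m^2
Fd = 0.5*Cd*rho*A*v^2 = 0.5*0.4*1.225*9.50332e-05*452^2 = 4.757 N

4.757 N


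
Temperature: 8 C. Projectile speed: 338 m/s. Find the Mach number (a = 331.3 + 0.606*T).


a = 331.3 + 0.606*(8) = 336.148 m/s
M = v/a = 338/336.148 = 1.006

1.006


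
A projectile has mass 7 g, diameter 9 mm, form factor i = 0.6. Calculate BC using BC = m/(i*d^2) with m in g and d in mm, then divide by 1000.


BC = m/(i*d^2*1000) = 7/(0.6 * 9^2 * 1000) = 0.000144

0.000144


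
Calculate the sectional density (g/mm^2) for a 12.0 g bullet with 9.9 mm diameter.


SD = m/d^2 = 12.0/9.9^2 = 0.1224 g/mm^2

0.1224 g/mm^2


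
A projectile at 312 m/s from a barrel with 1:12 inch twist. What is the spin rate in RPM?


twist_m = 12*0.0254 = 0.3048 m
spin = v/twist = 312/0.3048 = 1023.622 rev/s
RPM = spin*60 = 1023.622*60 ≈ 61417 RPM

61417 RPM


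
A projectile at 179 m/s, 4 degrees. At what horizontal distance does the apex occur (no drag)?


R = v0^2*sin(2*theta)/g = 179^2*sin(2*4°)/9.81 = 454.561 m
apex_dist = R/2 = 454.561/2 = 227.3 m

227.3 m


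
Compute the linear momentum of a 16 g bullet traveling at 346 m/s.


p = m*v = 0.016*346 = 5.536 kg·m/s

5.536 kg·m/s


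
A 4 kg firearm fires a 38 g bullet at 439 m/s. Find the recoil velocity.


v_recoil = m_p * v_p / m_gun = 0.038 * 439 / 4 = 4.17 m/s

4.17 m/s


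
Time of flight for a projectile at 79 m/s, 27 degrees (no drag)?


T = 2*v0*sin(theta)/g = 2*79*sin(27°)/9.81 = 7.312 s

7.312 s


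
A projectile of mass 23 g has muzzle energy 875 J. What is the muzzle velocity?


v = sqrt(2*E/m) = sqrt(2*875/0.023) = 275.8 m/s

275.8 m/s


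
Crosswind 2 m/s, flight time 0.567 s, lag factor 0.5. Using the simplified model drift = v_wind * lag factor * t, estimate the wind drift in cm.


drift = v_wind * lag * t = 2 * 0.5 * 0.567 = 0.567 m ≈ 56.7 cm

56.7 cm


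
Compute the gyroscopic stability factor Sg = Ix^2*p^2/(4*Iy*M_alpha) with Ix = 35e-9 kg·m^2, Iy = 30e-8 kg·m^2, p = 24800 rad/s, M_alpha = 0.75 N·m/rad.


Sg = Ix^2 * p^2 / (4 * Iy * M_alpha) = (35e-9)^2 * 24800^2 / (4 * 30e-8 * 0.75) = 0.8371

0.8371


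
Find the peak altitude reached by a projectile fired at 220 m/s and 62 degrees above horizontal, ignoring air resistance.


H = (v0*sin(theta))^2 / (2g) = (220*sin(62°))^2 / (2*9.81) = 1923 m

1923 m


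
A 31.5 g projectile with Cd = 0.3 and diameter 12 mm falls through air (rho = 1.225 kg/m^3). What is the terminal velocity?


A = pi*(d/2)^2 = pi*(12/2000)^2 = 1.13097e-04 m^2
vt = sqrt(2mg/(Cd*rho*A)) = sqrt(2*0.0315*9.81/(0.3 * 1.225 * 1.13097e-04)) = 121.9 m/s

121.9 m/s


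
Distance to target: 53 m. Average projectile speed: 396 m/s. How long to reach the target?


t = d/v = 53/396 = 0.1338 s

0.1338 s


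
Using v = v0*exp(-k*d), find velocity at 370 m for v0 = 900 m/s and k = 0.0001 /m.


v = v0*exp(-k*d) = 900*exp(-0.0001*370) = 867.3 m/s

867.3 m/s


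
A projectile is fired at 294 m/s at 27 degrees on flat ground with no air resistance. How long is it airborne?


T = 2*v0*sin(theta)/g = 2*294*sin(27°)/9.81 = 27.21 s

27.21 s


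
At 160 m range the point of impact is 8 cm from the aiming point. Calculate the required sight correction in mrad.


1 mrad subtends 1 cm per 10 m of range, so adj = error_cm / (dist_m / 10) = 8 / (160/10) = 0.5 mrad

0.5 mrad


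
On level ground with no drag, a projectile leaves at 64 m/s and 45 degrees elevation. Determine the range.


R = v0^2 * sin(2*theta) / g = 64^2 * sin(2*45°) / 9.81 = 417.5 m

417.5 m


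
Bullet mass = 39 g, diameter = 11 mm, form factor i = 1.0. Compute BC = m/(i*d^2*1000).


BC = m/(i*d^2*1000) = 39/(1.0 * 11^2 * 1000) = 0.0003223

0.0003223


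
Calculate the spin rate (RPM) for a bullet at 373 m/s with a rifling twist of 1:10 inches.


twist_m = 10*0.0254 = 0.254 m
spin = v/twist = 373/0.254 = 1468.504 rev/s
RPM = spin*60 = 1468.504*60 ≈ 88110 RPM

88110 RPM


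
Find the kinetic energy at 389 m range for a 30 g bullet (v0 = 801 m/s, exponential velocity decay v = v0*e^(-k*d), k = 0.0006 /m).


v = v0*exp(-k*d) = 801*exp(-0.0006*389) = 634.261 m/s
E = 0.5*m*v^2 = 0.5*0.03*634.261^2 = 6034 J

6034 J


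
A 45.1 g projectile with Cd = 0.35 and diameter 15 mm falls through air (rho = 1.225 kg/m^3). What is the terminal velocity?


A = pi*(d/2)^2 = pi*(15/2000)^2 = 1.76715e-04 m^2
vt = sqrt(2mg/(Cd*rho*A)) = sqrt(2*0.0451*9.81/(0.35 * 1.225 * 1.76715e-04)) = 108.1 m/s

108.1 m/s


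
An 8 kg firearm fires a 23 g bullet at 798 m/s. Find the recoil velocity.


v_recoil = m_p * v_p / m_gun = 0.023 * 798 / 8 = 2.294 m/s

2.294 m/s


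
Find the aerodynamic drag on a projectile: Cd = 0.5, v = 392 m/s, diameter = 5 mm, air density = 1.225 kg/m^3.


A = pi*(d/2)^2 = pi*(5/2000)^2 = 1.96350e-05 m^2
Fd = 0.5*Cd*rho*A*v^2 = 0.5*0.5*1.225*1.96350e-05*392^2 = 0.924 N

0.924 N


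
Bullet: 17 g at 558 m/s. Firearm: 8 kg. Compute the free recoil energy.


v_r = m_p*v_p/m_gun = 0.017*558/8 = 1.18575 m/s, E_r = 0.5*m_gun*v_r^2 = 0.5*8*1.18575^2 = 5.624 J

5.624 J


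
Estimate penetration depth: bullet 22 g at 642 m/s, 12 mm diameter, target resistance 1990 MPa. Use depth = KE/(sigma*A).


A = pi*(d/2)^2 = pi*(12/2)^2 = 113.097 mm^2
E = 0.5*m*v^2 = 0.5*0.022*642^2 = 4533.8 J
depth = E/(sigma*A) = 4533.8 J / (1990 MPa * 113.097 mm^2) = 4533.8/(1990 * 113.097) m = 0.0201445 m ≈ 20.14 mm

20.14 mm


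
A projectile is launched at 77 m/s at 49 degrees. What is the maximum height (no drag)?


H = (v0*sin(theta))^2 / (2g) = (77*sin(49°))^2 / (2*9.81) = 172.1 m

172.1 m


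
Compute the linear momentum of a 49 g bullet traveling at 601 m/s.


p = m*v = 0.049*601 = 29.45 kg·m/s

29.45 kg·m/s


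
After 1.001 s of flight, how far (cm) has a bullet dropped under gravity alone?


drop = 0.5*g*t^2 = 0.5*9.81*1.001^2 = 4.91481 m ≈ 491.5 cm

491.5 cm


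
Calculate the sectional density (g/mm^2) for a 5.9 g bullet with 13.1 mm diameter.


SD = m/d^2 = 5.9/13.1^2 = 0.03438 g/mm^2

0.03438 g/mm^2


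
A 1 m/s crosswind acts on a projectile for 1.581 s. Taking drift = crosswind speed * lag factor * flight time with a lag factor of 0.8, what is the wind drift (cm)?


drift = v_wind * lag * t = 1 * 0.8 * 1.581 = 1.2648 m ≈ 126.5 cm

126.5 cm


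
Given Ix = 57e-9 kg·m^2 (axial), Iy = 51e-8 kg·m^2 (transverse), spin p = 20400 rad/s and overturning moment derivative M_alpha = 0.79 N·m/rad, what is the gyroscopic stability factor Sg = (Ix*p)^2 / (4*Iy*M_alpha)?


Sg = Ix^2 * p^2 / (4 * Iy * M_alpha) = (57e-9)^2 * 20400^2 / (4 * 51e-8 * 0.79) = 0.839

0.839


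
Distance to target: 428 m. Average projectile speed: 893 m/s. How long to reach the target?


t = d/v = 428/893 = 0.4793 s

0.4793 s


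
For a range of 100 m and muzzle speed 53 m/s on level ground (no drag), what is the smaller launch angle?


sin(2*theta) = R*g/v0^2 = 100*9.81/53^2 = 0.349235, theta = arcsin(0.349235)/2 = 10.22°

10.22 degrees


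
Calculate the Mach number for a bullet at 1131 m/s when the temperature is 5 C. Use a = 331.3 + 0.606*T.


a = 331.3 + 0.606*(5) = 334.33 m/s
M = v/a = 1131/334.33 = 3.383

3.383


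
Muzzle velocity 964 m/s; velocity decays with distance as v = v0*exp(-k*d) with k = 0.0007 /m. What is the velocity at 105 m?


v = v0*exp(-k*d) = 964*exp(-0.0007*105) = 895.7 m/s

895.7 m/s


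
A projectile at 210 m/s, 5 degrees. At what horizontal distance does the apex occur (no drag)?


R = v0^2*sin(2*theta)/g = 210^2*sin(2*5°)/9.81 = 780.62 m
apex_dist = R/2 = 780.62/2 = 390.3 m

390.3 m


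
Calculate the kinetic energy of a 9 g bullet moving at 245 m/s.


E = 0.5*m*v^2 = 0.5*0.009*245^2 = 270.1 J

270.1 J


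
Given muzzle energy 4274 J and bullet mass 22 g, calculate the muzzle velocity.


v = sqrt(2*E/m) = sqrt(2*4274/0.022) = 623.3 m/s

623.3 m/s


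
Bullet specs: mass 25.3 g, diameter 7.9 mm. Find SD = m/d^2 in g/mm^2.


SD = m/d^2 = 25.3/7.9^2 = 0.4054 g/mm^2

0.4054 g/mm^2


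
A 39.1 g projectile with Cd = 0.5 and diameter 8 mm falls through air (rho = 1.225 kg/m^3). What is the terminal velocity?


A = pi*(d/2)^2 = pi*(8/2000)^2 = 5.02655e-05 m^2
vt = sqrt(2mg/(Cd*rho*A)) = sqrt(2*0.0391*9.81/(0.5 * 1.225 * 5.02655e-05)) = 157.9 m/s

157.9 m/s


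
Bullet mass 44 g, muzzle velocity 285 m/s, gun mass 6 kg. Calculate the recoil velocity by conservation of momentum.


v_recoil = m_p * v_p / m_gun = 0.044 * 285 / 6 = 2.09 m/s

2.09 m/s


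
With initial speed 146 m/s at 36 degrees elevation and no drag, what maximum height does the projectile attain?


H = (v0*sin(theta))^2 / (2g) = (146*sin(36°))^2 / (2*9.81) = 375.4 m

375.4 m


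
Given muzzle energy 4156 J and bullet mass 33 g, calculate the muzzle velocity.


v = sqrt(2*E/m) = sqrt(2*4156/0.033) = 501.9 m/s

501.9 m/s


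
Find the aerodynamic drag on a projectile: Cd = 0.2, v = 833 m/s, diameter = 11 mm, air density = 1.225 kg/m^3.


A = pi*(d/2)^2 = pi*(11/2000)^2 = 9.50332e-05 m^2
Fd = 0.5*Cd*rho*A*v^2 = 0.5*0.2*1.225*9.50332e-05*833^2 = 8.078 N

8.078 N


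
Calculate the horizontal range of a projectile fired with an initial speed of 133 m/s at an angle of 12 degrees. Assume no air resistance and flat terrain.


R = v0^2 * sin(2*theta) / g = 133^2 * sin(2*12°) / 9.81 = 733.4 m

733.4 m


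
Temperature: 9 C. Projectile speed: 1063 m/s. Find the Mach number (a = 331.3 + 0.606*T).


a = 331.3 + 0.606*(9) = 336.754 m/s
M = v/a = 1063/336.754 = 3.157

3.157


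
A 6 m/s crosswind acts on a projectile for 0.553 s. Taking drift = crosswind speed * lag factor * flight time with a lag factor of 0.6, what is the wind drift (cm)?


drift = v_wind * lag * t = 6 * 0.6 * 0.553 = 1.9908 m ≈ 199.1 cm

199.1 cm


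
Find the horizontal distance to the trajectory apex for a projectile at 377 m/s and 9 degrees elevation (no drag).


R = v0^2*sin(2*theta)/g = 377^2*sin(2*9°)/9.81 = 4477.09 m
apex_dist = R/2 = 4477.09/2 = 2239 m

2239 m


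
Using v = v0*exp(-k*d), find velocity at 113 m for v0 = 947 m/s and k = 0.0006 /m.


v = v0*exp(-k*d) = 947*exp(-0.0006*113) = 884.9 m/s

884.9 m/s


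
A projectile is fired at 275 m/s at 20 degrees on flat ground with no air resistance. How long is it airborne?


T = 2*v0*sin(theta)/g = 2*275*sin(20°)/9.81 = 19.18 s

19.18 s


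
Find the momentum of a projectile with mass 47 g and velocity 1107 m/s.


p = m*v = 0.047*1107 = 52.03 kg·m/s

52.03 kg·m/s


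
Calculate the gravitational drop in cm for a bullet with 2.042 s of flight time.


drop = 0.5*g*t^2 = 0.5*9.81*2.042^2 = 20.4527 m ≈ 2045 cm

2045 cm


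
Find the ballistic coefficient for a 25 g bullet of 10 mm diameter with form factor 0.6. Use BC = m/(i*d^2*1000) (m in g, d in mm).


BC = m/(i*d^2*1000) = 25/(0.6 * 10^2 * 1000) = 0.0004167

0.0004167


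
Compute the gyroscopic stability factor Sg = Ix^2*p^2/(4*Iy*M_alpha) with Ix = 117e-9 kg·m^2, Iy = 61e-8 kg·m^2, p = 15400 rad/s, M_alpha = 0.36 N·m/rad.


Sg = Ix^2 * p^2 / (4 * Iy * M_alpha) = (117e-9)^2 * 15400^2 / (4 * 61e-8 * 0.36) = 3.696

3.696


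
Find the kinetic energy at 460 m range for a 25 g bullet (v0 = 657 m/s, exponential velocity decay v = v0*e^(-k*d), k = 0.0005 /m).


v = v0*exp(-k*d) = 657*exp(-0.0005*460) = 522.009 m/s
E = 0.5*m*v^2 = 0.5*0.025*522.009^2 = 3406 J

3406 J


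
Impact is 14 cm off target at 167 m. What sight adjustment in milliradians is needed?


1 mrad subtends 1 cm per 10 m of range, so adj = error_cm / (dist_m / 10) = 14 / (167/10) = 0.8383 mrad

0.8383 mrad


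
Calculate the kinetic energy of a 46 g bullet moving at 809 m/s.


E = 0.5*m*v^2 = 0.5*0.046*809^2 = 15053 J

15053 J


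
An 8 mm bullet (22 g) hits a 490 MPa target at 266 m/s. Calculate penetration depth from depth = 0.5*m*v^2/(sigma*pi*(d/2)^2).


A = pi*(d/2)^2 = pi*(8/2)^2 = 50.2655 mm^2
E = 0.5*m*v^2 = 0.5*0.022*266^2 = 778.316 J
depth = E/(sigma*A) = 778.316 J / (490 MPa * 50.2655 mm^2) = 778.316/(490 * 50.2655) m = 0.0316002 m ≈ 31.6 mm

31.6 mm


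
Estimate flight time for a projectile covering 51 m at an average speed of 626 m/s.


t = d/v = 51/626 = 0.08147 s

0.08147 s


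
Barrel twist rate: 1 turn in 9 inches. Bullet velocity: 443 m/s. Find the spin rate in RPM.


twist_m = 9*0.0254 = 0.2286 m
spin = v/twist = 443/0.2286 = 1937.883 rev/s
RPM = spin*60 = 1937.883*60 ≈ 116273 RPM

116273 RPM


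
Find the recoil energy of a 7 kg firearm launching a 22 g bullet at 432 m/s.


v_r = m_p*v_p/m_gun = 0.022*432/7 = 1.35771 m/s, E_r = 0.5*m_gun*v_r^2 = 0.5*7*1.35771^2 = 6.452 J

6.452 J


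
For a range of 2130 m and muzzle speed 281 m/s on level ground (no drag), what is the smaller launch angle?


sin(2*theta) = R*g/v0^2 = 2130*9.81/281^2 = 0.264628, theta = arcsin(0.264628)/2 = 7.672°

7.672 degrees


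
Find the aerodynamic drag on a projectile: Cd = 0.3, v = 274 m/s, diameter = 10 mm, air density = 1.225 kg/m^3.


A = pi*(d/2)^2 = pi*(10/2000)^2 = 7.85398e-05 m^2
Fd = 0.5*Cd*rho*A*v^2 = 0.5*0.3*1.225*7.85398e-05*274^2 = 1.083 N

1.083 N


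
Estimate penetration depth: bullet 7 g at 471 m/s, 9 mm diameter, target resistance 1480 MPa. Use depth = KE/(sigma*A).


A = pi*(d/2)^2 = pi*(9/2)^2 = 63.6173 mm^2
E = 0.5*m*v^2 = 0.5*0.007*471^2 = 776.443 J
depth = E/(sigma*A) = 776.443 J / (1480 MPa * 63.6173 mm^2) = 776.443/(1480 * 63.6173) m = 0.00824657 m ≈ 8.247 mm

8.247 mm


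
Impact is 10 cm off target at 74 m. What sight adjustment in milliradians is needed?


1 mrad subtends 1 cm per 10 m of range, so adj = error_cm / (dist_m / 10) = 10 / (74/10) = 1.351 mrad

1.351 mrad


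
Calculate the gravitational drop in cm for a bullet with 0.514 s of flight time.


drop = 0.5*g*t^2 = 0.5*9.81*0.514^2 = 1.29588 m ≈ 129.6 cm

129.6 cm


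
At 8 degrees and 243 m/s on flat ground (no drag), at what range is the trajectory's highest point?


R = v0^2*sin(2*theta)/g = 243^2*sin(2*8°)/9.81 = 1659.13 m
apex_dist = R/2 = 1659.13/2 = 829.6 m

829.6 m


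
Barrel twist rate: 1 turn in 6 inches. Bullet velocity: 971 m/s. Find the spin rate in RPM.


twist_m = 6*0.0254 = 0.1524 m
spin = v/twist = 971/0.1524 = 6371.391 rev/s
RPM = spin*60 = 6371.391*60 ≈ 382283 RPM

382283 RPM


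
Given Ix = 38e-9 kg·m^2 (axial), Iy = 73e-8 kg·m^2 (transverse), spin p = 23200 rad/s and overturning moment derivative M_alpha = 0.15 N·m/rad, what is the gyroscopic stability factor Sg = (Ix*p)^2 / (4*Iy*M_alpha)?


Sg = Ix^2 * p^2 / (4 * Iy * M_alpha) = (38e-9)^2 * 23200^2 / (4 * 73e-8 * 0.15) = 1.774

1.774


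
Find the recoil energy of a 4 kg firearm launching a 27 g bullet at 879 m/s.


v_r = m_p*v_p/m_gun = 0.027*879/4 = 5.93325 m/s, E_r = 0.5*m_gun*v_r^2 = 0.5*4*5.93325^2 = 70.41 J

70.41 J


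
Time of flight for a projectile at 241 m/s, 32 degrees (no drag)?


T = 2*v0*sin(theta)/g = 2*241*sin(32°)/9.81 = 26.04 s

26.04 s


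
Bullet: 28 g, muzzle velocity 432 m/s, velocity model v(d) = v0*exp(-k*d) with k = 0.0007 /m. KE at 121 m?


v = v0*exp(-k*d) = 432*exp(-0.0007*121) = 396.916 m/s
E = 0.5*m*v^2 = 0.5*0.028*396.916^2 = 2206 J

2206 J


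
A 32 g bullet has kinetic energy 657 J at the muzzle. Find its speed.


v = sqrt(2*E/m) = sqrt(2*657/0.032) = 202.6 m/s

202.6 m/s


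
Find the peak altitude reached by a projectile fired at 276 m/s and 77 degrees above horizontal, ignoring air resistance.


H = (v0*sin(theta))^2 / (2g) = (276*sin(77°))^2 / (2*9.81) = 3686 m

3686 m


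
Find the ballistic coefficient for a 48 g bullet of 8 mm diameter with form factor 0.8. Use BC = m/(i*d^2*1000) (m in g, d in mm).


BC = m/(i*d^2*1000) = 48/(0.8 * 8^2 * 1000) = 0.0009375

0.0009375


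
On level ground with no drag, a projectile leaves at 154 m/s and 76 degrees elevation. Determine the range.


R = v0^2 * sin(2*theta) / g = 154^2 * sin(2*76°) / 9.81 = 1135 m

1135 m


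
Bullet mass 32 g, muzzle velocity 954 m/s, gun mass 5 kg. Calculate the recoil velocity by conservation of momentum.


v_recoil = m_p * v_p / m_gun = 0.032 * 954 / 5 = 6.106 m/s

6.106 m/s


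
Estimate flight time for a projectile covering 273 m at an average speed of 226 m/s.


t = d/v = 273/226 = 1.208 s

1.208 s


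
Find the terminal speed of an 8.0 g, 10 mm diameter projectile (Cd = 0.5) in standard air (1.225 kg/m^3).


A = pi*(d/2)^2 = pi*(10/2000)^2 = 7.85398e-05 m^2
vt = sqrt(2mg/(Cd*rho*A)) = sqrt(2*0.008*9.81/(0.5 * 1.225 * 7.85398e-05)) = 57.12 m/s

57.12 m/s


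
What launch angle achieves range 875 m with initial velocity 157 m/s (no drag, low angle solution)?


sin(2*theta) = R*g/v0^2 = 875*9.81/157^2 = 0.348239, theta = arcsin(0.348239)/2 = 10.19°

10.19 degrees


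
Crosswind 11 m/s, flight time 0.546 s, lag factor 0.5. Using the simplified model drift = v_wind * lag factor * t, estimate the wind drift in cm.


drift = v_wind * lag * t = 11 * 0.5 * 0.546 = 3.003 m ≈ 300.3 cm

300.3 cm


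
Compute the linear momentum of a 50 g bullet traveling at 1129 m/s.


p = m*v = 0.05*1129 = 56.45 kg·m/s

56.45 kg·m/s


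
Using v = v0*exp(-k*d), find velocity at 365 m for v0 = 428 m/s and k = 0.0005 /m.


v = v0*exp(-k*d) = 428*exp(-0.0005*365) = 356.6 m/s

356.6 m/s


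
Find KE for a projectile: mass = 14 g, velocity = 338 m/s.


E = 0.5*m*v^2 = 0.5*0.014*338^2 = 799.7 J

799.7 J


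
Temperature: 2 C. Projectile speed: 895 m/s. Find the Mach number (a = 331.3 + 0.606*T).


a = 331.3 + 0.606*(2) = 332.512 m/s
M = v/a = 895/332.512 = 2.692

2.692


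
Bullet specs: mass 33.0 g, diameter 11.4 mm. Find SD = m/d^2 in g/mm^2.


SD = m/d^2 = 33.0/11.4^2 = 0.2539 g/mm^2

0.2539 g/mm^2


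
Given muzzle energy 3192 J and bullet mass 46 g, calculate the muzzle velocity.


v = sqrt(2*E/m) = sqrt(2*3192/0.046) = 372.5 m/s

372.5 m/s


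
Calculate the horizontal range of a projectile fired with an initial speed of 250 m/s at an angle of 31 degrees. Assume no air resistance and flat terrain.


R = v0^2 * sin(2*theta) / g = 250^2 * sin(2*31°) / 9.81 = 5625 m

5625 m


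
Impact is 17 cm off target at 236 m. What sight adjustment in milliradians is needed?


1 mrad subtends 1 cm per 10 m of range, so adj = error_cm / (dist_m / 10) = 17 / (236/10) = 0.7203 mrad

0.7203 mrad


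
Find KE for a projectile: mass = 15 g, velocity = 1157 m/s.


E = 0.5*m*v^2 = 0.5*0.015*1157^2 = 10040 J

10040 J


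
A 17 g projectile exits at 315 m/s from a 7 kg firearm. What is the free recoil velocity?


v_recoil = m_p * v_p / m_gun = 0.017 * 315 / 7 = 0.765 m/s

0.765 m/s


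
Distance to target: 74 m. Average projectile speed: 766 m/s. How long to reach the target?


t = d/v = 74/766 = 0.09661 s

0.09661 s


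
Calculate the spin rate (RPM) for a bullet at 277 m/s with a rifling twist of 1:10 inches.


twist_m = 10*0.0254 = 0.254 m
spin = v/twist = 277/0.254 = 1090.551 rev/s
RPM = spin*60 = 1090.551*60 ≈ 65433 RPM

65433 RPM


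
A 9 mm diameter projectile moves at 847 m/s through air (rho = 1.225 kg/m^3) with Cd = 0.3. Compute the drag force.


A = pi*(d/2)^2 = pi*(9/2000)^2 = 6.36173e-05 m^2
Fd = 0.5*Cd*rho*A*v^2 = 0.5*0.3*1.225*6.36173e-05*847^2 = 8.386 N

8.386 N


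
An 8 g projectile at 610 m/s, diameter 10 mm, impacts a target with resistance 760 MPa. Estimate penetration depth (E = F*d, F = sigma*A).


A = pi*(d/2)^2 = pi*(10/2)^2 = 78.5398 mm^2
E = 0.5*m*v^2 = 0.5*0.008*610^2 = 1488.4 J
depth = E/(sigma*A) = 1488.4 J / (760 MPa * 78.5398 mm^2) = 1488.4/(760 * 78.5398) m = 0.0249354 m ≈ 24.94 mm

24.94 mm


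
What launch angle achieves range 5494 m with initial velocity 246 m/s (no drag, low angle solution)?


sin(2*theta) = R*g/v0^2 = 5494*9.81/246^2 = 0.89061, theta = arcsin(0.89061)/2 = 31.47°

31.47 degrees


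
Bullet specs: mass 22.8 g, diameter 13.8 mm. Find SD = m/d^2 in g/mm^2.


SD = m/d^2 = 22.8/13.8^2 = 0.1197 g/mm^2

0.1197 g/mm^2


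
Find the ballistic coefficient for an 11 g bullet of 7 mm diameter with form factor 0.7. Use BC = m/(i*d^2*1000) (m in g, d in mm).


BC = m/(i*d^2*1000) = 11/(0.7 * 7^2 * 1000) = 0.0003207

0.0003207


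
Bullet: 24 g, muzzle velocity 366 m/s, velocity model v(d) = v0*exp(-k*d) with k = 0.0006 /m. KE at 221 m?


v = v0*exp(-k*d) = 366*exp(-0.0006*221) = 320.548 m/s
E = 0.5*m*v^2 = 0.5*0.024*320.548^2 = 1233 J

1233 J


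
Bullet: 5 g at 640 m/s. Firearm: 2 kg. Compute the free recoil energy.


v_r = m_p*v_p/m_gun = 0.005*640/2 = 1.6 m/s, E_r = 0.5*m_gun*v_r^2 = 0.5*2*1.6^2 = 2.56 J

2.56 J


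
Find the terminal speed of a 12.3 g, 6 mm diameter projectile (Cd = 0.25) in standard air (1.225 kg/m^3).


A = pi*(d/2)^2 = pi*(6/2000)^2 = 2.82743e-05 m^2
vt = sqrt(2mg/(Cd*rho*A)) = sqrt(2*0.0123*9.81/(0.25 * 1.225 * 2.82743e-05)) = 166.9 m/s

166.9 m/s


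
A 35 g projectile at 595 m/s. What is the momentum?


p = m*v = 0.035*595 = 20.83 kg·m/s

20.83 kg·m/s


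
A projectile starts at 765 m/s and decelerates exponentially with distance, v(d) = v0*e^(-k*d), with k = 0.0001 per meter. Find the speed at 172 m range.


v = v0*exp(-k*d) = 765*exp(-0.0001*172) = 752 m/s

752 m/s


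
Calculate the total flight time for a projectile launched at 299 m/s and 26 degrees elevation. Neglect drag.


T = 2*v0*sin(theta)/g = 2*299*sin(26°)/9.81 = 26.72 s

26.72 s


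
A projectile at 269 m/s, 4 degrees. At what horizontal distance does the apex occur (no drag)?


R = v0^2*sin(2*theta)/g = 269^2*sin(2*4°)/9.81 = 1026.58 m
apex_dist = R/2 = 1026.58/2 = 513.3 m

513.3 m


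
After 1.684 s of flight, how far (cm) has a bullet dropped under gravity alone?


drop = 0.5*g*t^2 = 0.5*9.81*1.684^2 = 13.9099 m ≈ 1391 cm

1391 cm


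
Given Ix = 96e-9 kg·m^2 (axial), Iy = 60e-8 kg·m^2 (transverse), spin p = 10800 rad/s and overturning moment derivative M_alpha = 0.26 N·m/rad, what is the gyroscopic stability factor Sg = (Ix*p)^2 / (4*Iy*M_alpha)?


Sg = Ix^2 * p^2 / (4 * Iy * M_alpha) = (96e-9)^2 * 10800^2 / (4 * 60e-8 * 0.26) = 1.723

1.723


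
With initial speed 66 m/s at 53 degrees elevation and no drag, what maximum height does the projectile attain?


H = (v0*sin(theta))^2 / (2g) = (66*sin(53°))^2 / (2*9.81) = 141.6 m

141.6 m


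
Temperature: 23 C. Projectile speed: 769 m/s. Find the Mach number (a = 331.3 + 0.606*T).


a = 331.3 + 0.606*(23) = 345.238 m/s
M = v/a = 769/345.238 = 2.227

2.227


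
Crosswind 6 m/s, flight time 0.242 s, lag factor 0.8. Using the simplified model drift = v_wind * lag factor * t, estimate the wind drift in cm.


drift = v_wind * lag * t = 6 * 0.8 * 0.242 = 1.1616 m ≈ 116.2 cm

116.2 cm


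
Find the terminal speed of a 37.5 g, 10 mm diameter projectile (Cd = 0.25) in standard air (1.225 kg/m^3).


A = pi*(d/2)^2 = pi*(10/2000)^2 = 7.85398e-05 m^2
vt = sqrt(2mg/(Cd*rho*A)) = sqrt(2*0.0375*9.81/(0.25 * 1.225 * 7.85398e-05)) = 174.9 m/s

174.9 m/s


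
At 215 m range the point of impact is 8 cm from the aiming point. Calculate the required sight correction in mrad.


1 mrad subtends 1 cm per 10 m of range, so adj = error_cm / (dist_m / 10) = 8 / (215/10) = 0.3721 mrad

0.3721 mrad


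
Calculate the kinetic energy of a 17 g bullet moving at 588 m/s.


E = 0.5*m*v^2 = 0.5*0.017*588^2 = 2939 J

2939 J


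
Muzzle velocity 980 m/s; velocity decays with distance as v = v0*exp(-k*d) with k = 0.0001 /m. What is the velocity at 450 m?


v = v0*exp(-k*d) = 980*exp(-0.0001*450) = 936.9 m/s

936.9 m/s


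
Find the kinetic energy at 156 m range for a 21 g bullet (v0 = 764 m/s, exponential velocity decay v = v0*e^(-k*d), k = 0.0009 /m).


v = v0*exp(-k*d) = 764*exp(-0.0009*156) = 663.924 m/s
E = 0.5*m*v^2 = 0.5*0.021*663.924^2 = 4628 J

4628 J


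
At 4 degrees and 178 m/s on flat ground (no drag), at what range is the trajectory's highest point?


R = v0^2*sin(2*theta)/g = 178^2*sin(2*4°)/9.81 = 449.496 m
apex_dist = R/2 = 449.496/2 = 224.7 m

224.7 m


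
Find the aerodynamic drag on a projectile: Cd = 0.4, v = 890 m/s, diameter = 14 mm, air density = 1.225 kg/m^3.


A = pi*(d/2)^2 = pi*(14/2000)^2 = 1.53938e-04 m^2
Fd = 0.5*Cd*rho*A*v^2 = 0.5*0.4*1.225*1.53938e-04*890^2 = 29.87 N

29.87 N


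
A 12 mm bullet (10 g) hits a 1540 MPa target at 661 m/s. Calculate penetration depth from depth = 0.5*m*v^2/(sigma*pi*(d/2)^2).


A = pi*(d/2)^2 = pi*(12/2)^2 = 113.097 mm^2
E = 0.5*m*v^2 = 0.5*0.01*661^2 = 2184.61 J
depth = E/(sigma*A) = 2184.61 J / (1540 MPa * 113.097 mm^2) = 2184.61/(1540 * 113.097) m = 0.012543 m ≈ 12.54 mm

12.54 mm


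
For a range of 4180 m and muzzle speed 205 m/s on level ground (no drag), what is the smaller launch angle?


sin(2*theta) = R*g/v0^2 = 4180*9.81/205^2 = 0.975748, theta = arcsin(0.975748)/2 = 38.68°

38.68 degrees


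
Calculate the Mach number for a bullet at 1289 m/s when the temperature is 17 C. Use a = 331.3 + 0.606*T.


a = 331.3 + 0.606*(17) = 341.602 m/s
M = v/a = 1289/341.602 = 3.773

3.773


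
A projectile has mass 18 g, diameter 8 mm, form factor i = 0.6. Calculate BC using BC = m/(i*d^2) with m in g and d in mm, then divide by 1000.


BC = m/(i*d^2*1000) = 18/(0.6 * 8^2 * 1000) = 0.0004687

0.0004687


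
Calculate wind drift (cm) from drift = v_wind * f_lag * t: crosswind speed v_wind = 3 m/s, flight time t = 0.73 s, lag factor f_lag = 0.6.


drift = v_wind * lag * t = 3 * 0.6 * 0.73 = 1.314 m ≈ 131.4 cm

131.4 cm


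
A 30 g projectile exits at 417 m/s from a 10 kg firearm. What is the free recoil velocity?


v_recoil = m_p * v_p / m_gun = 0.03 * 417 / 10 = 1.251 m/s

1.251 m/s


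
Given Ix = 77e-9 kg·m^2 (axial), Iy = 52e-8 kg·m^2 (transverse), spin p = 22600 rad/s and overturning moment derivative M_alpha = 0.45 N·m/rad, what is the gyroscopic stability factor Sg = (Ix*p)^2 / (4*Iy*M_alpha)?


Sg = Ix^2 * p^2 / (4 * Iy * M_alpha) = (77e-9)^2 * 22600^2 / (4 * 52e-8 * 0.45) = 3.235

3.235


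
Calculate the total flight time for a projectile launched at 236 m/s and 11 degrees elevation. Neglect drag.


T = 2*v0*sin(theta)/g = 2*236*sin(11°)/9.81 = 9.181 s

9.181 s


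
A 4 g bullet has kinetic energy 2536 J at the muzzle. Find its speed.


v = sqrt(2*E/m) = sqrt(2*2536/0.004) = 1126 m/s

1126 m/s


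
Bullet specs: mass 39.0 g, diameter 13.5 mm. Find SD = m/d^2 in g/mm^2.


SD = m/d^2 = 39.0/13.5^2 = 0.214 g/mm^2

0.214 g/mm^2


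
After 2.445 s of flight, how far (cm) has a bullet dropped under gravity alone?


drop = 0.5*g*t^2 = 0.5*9.81*2.445^2 = 29.3222 m ≈ 2932 cm

2932 cm


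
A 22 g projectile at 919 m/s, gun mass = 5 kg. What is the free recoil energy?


v_r = m_p*v_p/m_gun = 0.022*919/5 = 4.0436 m/s, E_r = 0.5*m_gun*v_r^2 = 0.5*5*4.0436^2 = 40.88 J

40.88 J


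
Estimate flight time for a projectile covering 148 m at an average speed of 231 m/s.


t = d/v = 148/231 = 0.6407 s

0.6407 s


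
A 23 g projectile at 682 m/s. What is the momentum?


p = m*v = 0.023*682 = 15.69 kg·m/s

15.69 kg·m/s


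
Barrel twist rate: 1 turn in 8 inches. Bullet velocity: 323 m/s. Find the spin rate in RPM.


twist_m = 8*0.0254 = 0.2032 m
spin = v/twist = 323/0.2032 = 1589.567 rev/s
RPM = spin*60 = 1589.567*60 ≈ 95374 RPM

95374 RPM


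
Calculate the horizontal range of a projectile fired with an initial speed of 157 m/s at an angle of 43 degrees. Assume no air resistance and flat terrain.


R = v0^2 * sin(2*theta) / g = 157^2 * sin(2*43°) / 9.81 = 2507 m

2507 m


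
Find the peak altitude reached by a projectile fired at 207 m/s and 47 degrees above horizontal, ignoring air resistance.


H = (v0*sin(theta))^2 / (2g) = (207*sin(47°))^2 / (2*9.81) = 1168 m

1168 m


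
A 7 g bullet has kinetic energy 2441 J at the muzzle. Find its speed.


v = sqrt(2*E/m) = sqrt(2*2441/0.007) = 835.1 m/s

835.1 m/s


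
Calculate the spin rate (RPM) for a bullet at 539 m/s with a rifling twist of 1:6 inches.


twist_m = 6*0.0254 = 0.1524 m
spin = v/twist = 539/0.1524 = 3536.745 rev/s
RPM = spin*60 = 3536.745*60 ≈ 212205 RPM

212205 RPM


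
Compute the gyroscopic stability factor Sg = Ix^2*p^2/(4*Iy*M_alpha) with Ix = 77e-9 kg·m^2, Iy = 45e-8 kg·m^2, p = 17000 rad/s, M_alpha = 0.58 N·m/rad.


Sg = Ix^2 * p^2 / (4 * Iy * M_alpha) = (77e-9)^2 * 17000^2 / (4 * 45e-8 * 0.58) = 1.641

1.641


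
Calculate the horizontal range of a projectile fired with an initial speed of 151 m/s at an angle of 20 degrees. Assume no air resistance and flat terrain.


R = v0^2 * sin(2*theta) / g = 151^2 * sin(2*20°) / 9.81 = 1494 m

1494 m


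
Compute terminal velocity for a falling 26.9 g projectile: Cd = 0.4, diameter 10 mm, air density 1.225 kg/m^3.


A = pi*(d/2)^2 = pi*(10/2000)^2 = 7.85398e-05 m^2
vt = sqrt(2mg/(Cd*rho*A)) = sqrt(2*0.0269*9.81/(0.4 * 1.225 * 7.85398e-05)) = 117.1 m/s

117.1 m/s


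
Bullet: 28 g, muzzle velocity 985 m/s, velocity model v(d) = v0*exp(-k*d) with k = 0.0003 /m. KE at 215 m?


v = v0*exp(-k*d) = 985*exp(-0.0003*215) = 923.473 m/s
E = 0.5*m*v^2 = 0.5*0.028*923.473^2 = 11939 J

11939 J


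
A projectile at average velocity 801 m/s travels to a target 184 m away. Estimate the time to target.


t = d/v = 184/801 = 0.2297 s

0.2297 s


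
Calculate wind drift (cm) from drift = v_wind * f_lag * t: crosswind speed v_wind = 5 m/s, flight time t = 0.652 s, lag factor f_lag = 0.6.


drift = v_wind * lag * t = 5 * 0.6 * 0.652 = 1.956 m ≈ 195.6 cm

195.6 cm


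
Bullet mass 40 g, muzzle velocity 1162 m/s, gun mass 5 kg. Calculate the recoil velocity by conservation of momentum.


v_recoil = m_p * v_p / m_gun = 0.04 * 1162 / 5 = 9.296 m/s

9.296 m/s


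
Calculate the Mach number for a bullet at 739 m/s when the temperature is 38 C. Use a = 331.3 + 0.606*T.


a = 331.3 + 0.606*(38) = 354.328 m/s
M = v/a = 739/354.328 = 2.086

2.086


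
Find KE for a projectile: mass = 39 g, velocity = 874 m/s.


E = 0.5*m*v^2 = 0.5*0.039*874^2 = 14896 J

14896 J


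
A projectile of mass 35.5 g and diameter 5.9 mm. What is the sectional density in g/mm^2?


SD = m/d^2 = 35.5/5.9^2 = 1.02 g/mm^2

1.02 g/mm^2


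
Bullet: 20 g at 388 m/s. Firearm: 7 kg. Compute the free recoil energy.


v_r = m_p*v_p/m_gun = 0.02*388/7 = 1.10857 m/s, E_r = 0.5*m_gun*v_r^2 = 0.5*7*1.10857^2 = 4.301 J

4.301 J


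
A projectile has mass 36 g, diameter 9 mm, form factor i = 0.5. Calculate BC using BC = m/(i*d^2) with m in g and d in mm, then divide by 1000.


BC = m/(i*d^2*1000) = 36/(0.5 * 9^2 * 1000) = 0.0008889

0.0008889


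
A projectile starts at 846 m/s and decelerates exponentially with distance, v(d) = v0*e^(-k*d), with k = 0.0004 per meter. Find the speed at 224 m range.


v = v0*exp(-k*d) = 846*exp(-0.0004*224) = 773.5 m/s

773.5 m/s


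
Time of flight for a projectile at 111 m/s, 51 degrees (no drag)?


T = 2*v0*sin(theta)/g = 2*111*sin(51°)/9.81 = 17.59 s

17.59 s


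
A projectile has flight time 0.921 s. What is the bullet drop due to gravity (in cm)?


drop = 0.5*g*t^2 = 0.5*9.81*0.921^2 = 4.16062 m ≈ 416.1 cm

416.1 cm


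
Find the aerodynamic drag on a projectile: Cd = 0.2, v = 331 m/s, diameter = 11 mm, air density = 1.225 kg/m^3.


A = pi*(d/2)^2 = pi*(11/2000)^2 = 9.50332e-05 m^2
Fd = 0.5*Cd*rho*A*v^2 = 0.5*0.2*1.225*9.50332e-05*331^2 = 1.275 N

1.275 N


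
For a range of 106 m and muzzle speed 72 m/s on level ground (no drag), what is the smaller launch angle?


sin(2*theta) = R*g/v0^2 = 106*9.81/72^2 = 0.20059, theta = arcsin(0.20059)/2 = 5.786°

5.786 degrees


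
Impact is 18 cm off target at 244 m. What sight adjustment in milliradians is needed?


1 mrad subtends 1 cm per 10 m of range, so adj = error_cm / (dist_m / 10) = 18 / (244/10) = 0.7377 mrad

0.7377 mrad


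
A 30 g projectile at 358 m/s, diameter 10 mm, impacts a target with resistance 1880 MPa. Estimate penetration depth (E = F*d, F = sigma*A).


A = pi*(d/2)^2 = pi*(10/2)^2 = 78.5398 mm^2
E = 0.5*m*v^2 = 0.5*0.03*358^2 = 1922.46 J
depth = E/(sigma*A) = 1922.46 J / (1880 MPa * 78.5398 mm^2) = 1922.46/(1880 * 78.5398) m = 0.01302 m ≈ 13.02 mm

13.02 mm


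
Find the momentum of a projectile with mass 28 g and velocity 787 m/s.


p = m*v = 0.028*787 = 22.04 kg·m/s

22.04 kg·m/s


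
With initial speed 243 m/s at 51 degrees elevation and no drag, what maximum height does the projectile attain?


H = (v0*sin(theta))^2 / (2g) = (243*sin(51°))^2 / (2*9.81) = 1818 m

1818 m


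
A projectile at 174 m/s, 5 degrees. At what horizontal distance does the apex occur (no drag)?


R = v0^2*sin(2*theta)/g = 174^2*sin(2*5°)/9.81 = 535.92 m
apex_dist = R/2 = 535.92/2 = 268 m

268 m
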